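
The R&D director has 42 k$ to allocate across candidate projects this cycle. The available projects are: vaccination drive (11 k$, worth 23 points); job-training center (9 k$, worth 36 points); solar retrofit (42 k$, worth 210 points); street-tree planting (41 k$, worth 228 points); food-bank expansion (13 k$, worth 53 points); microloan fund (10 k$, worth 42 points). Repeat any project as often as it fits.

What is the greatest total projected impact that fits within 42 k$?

Best packing: street-tree planting — 41 k$, 228 total.
No other feasible combination exceeds 228.

228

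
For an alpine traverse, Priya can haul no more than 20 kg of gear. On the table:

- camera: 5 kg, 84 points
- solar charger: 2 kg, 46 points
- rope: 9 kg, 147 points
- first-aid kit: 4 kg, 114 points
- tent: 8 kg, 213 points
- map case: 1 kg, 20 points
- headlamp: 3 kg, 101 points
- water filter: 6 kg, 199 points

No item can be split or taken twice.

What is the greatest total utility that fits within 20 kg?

579

Greedy by ratio would take solar charger + first-aid kit + map case + headlamp + water filter: 16 kg used, total 480.
Replace first-aid kit with tent: the trade gains 99 net, giving 579 at 20 kg.
Runner-up solar charger + first-aid kit + tent + water filter tops out at 572.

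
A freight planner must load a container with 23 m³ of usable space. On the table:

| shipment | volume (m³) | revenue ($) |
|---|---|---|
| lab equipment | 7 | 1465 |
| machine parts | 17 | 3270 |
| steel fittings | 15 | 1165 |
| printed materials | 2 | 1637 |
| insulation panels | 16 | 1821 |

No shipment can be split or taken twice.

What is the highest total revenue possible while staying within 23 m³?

Density check — printed materials 818.50, lab equipment 209.29, machine parts 192.35 are the best per m³.
Taking the top-ratio shipments first gives lab equipment + printed materials for 3102 (9 m³).
The 7 m³ tied up in lab equipment is better spent on machine parts — total rises to 4907 (19 m³).
The closest alternative, printed materials + insulation panels, reaches only 3458.

4907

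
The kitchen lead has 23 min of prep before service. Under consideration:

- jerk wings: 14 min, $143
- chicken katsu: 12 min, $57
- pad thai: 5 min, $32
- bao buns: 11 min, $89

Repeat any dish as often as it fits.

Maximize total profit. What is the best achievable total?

178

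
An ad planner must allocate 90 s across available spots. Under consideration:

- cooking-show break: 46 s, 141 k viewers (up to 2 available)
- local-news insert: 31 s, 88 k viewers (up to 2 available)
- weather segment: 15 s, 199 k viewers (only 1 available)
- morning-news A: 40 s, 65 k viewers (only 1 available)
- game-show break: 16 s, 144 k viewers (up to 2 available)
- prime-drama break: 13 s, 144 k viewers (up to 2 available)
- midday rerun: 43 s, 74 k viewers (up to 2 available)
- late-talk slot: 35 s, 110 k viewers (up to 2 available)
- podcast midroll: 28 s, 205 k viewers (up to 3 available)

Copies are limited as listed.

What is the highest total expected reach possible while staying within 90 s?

836

Filling by ratio: weather segment + 2×game-show break + 2×prime-drama break for 775, with 17 s left unused.
Replace game-show break with podcast midroll: the trade gains 61 net, giving 836 at 85 s.
The spare 5 s is too small for any remaining spot, and no exchange beats 836.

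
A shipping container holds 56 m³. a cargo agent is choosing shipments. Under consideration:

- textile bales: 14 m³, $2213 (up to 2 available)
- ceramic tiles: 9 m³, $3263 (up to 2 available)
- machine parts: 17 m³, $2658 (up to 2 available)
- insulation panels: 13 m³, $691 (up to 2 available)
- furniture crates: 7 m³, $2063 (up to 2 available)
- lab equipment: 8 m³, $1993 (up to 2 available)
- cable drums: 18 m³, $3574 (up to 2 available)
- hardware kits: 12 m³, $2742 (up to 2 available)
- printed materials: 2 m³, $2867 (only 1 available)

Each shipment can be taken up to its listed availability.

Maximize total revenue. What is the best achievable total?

Taking the top-ratio shipments first gives 2×ceramic tiles + 2×furniture crates + 2×lab equipment + printed materials for 17505 (50 m³).
The 8 m³ tied up in lab equipment is better spent on hardware kits — total rises to 18254 (54 m³).
Nothing else within 56 m³ beats 18254.

18254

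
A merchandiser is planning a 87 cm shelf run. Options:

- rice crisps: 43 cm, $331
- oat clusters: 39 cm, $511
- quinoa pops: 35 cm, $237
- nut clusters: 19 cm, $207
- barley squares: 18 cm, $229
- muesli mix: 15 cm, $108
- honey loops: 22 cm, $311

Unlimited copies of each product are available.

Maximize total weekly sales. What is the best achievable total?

1162

The ratio ordering already packs tightly: barley squares + 3×honey loops, 84 cm, 1162.
That's the maximum — no swap from here does better than 1162.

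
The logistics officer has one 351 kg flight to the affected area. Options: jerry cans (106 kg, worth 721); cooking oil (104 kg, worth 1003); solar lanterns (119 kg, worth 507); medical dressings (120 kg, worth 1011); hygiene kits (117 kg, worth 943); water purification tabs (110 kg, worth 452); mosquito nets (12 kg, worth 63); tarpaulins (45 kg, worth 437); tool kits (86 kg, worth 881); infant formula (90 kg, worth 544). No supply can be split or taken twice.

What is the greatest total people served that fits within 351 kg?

Jerry cans + cooking oil + tarpaulins + tool kits uses 341 of the 351 kg and totals 3042.

3042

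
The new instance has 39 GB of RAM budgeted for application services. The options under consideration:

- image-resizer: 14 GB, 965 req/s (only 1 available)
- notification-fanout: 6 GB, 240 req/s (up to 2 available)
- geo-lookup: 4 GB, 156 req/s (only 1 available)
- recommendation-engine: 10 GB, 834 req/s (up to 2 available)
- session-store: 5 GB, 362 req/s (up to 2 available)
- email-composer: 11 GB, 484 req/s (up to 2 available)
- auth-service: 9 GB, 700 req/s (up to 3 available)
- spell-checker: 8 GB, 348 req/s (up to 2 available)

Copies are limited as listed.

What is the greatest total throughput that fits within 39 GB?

3092

Filling by ratio: 2×recommendation-engine + 2×auth-service for 3068, with 1 GB left unused.
Replace auth-service with 2×session-store: the trade gains 24 net, giving 3092 at 39 GB.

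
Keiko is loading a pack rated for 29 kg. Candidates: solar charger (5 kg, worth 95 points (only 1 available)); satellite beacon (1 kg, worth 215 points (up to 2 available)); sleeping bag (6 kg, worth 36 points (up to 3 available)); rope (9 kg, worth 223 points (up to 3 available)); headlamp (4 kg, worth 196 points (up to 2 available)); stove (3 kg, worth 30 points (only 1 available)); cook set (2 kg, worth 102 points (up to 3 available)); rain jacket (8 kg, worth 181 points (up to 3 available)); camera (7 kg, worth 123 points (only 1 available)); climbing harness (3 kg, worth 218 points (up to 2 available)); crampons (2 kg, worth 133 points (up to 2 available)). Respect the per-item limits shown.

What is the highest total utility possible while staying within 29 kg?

1860

2×satellite beacon + 2×headlamp + stove + 3×cook set + 2×climbing harness + 2×crampons uses 29 of the 29 kg and totals 1860.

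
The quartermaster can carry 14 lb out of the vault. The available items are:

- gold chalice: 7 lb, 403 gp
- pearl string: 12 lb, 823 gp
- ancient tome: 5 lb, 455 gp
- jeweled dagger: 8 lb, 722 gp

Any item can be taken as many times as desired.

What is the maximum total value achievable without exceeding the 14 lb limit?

1177

Density check — ancient tome 91.00, jeweled dagger 90.25, pearl string 68.58 are the best per lb.
Taking the top-ratio items first gives 2×ancient tome for 910 (10 lb).
Dropping ancient tome frees 5 lb; slotting in jeweled dagger (8 lb) lifts the total to 1177 at 13 lb.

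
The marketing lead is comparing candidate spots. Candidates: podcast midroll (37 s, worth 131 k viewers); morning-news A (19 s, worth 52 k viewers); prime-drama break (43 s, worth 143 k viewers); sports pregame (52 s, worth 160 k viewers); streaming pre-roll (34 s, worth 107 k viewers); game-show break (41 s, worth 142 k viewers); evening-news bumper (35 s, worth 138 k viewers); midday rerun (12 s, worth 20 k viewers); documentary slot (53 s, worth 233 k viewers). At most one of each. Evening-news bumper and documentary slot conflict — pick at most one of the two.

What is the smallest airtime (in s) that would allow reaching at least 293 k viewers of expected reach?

84

Look for the lowest-airtime combination reaching 293.
morning-news A + midday rerun + documentary slot: 305 expected reach at 84 s.
Any bundle with less than 84 s falls short of 293.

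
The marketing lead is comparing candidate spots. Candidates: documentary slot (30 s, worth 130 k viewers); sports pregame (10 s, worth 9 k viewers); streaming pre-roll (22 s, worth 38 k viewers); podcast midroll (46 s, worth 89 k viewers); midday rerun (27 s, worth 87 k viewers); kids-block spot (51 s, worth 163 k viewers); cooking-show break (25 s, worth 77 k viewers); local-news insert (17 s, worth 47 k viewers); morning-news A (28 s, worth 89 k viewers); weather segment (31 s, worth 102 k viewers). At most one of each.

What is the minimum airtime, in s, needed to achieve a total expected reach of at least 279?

78

Need the lightest bundle worth ≥ 279.
documentary slot + local-news insert + weather segment reaches 279 using 78 s.
Below 78 s the best achievable stays under 279.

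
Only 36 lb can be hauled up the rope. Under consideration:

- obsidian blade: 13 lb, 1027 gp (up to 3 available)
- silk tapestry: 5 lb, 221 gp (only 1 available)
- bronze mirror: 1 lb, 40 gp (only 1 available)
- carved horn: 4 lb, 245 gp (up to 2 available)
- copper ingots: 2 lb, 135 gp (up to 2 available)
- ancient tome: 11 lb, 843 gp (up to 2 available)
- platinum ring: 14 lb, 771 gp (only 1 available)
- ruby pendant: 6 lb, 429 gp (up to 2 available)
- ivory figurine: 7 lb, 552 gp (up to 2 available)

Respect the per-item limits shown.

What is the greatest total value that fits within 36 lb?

2790

Greedy by ratio would take 2×obsidian blade + bronze mirror + copper ingots + ivory figurine: 36 lb used, total 2781.
A better packing is 2×ancient tome + 2×ivory figurine: 36 lb, total 2790.
That's the maximum — no swap from here does better than 2790.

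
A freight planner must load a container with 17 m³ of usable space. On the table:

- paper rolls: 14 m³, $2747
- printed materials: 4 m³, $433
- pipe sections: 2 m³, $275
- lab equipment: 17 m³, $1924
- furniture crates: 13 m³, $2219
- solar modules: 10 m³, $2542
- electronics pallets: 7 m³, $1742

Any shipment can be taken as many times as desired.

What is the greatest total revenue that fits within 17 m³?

Taking solar modules + electronics pallets: 17 m³ used, 4284 in revenue.
No other feasible combination exceeds 4284.

4284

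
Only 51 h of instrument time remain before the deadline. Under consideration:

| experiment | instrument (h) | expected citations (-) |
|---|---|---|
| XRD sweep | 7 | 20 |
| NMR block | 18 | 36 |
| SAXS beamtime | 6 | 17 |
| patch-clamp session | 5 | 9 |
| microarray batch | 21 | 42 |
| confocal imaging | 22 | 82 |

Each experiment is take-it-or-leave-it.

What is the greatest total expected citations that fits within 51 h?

144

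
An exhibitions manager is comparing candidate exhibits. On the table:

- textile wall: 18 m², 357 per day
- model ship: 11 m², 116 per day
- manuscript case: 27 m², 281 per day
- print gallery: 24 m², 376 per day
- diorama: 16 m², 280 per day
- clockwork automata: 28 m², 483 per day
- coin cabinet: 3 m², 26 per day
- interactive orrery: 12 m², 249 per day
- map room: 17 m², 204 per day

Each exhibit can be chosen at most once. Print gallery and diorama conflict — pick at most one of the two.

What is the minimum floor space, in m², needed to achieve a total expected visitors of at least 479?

28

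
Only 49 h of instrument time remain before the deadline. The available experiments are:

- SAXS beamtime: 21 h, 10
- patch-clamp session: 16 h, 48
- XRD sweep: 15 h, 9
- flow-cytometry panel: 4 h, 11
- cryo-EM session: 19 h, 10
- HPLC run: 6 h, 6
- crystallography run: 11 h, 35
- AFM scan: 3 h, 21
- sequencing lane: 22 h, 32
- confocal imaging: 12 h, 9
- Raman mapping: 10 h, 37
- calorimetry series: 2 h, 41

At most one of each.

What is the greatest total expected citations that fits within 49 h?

193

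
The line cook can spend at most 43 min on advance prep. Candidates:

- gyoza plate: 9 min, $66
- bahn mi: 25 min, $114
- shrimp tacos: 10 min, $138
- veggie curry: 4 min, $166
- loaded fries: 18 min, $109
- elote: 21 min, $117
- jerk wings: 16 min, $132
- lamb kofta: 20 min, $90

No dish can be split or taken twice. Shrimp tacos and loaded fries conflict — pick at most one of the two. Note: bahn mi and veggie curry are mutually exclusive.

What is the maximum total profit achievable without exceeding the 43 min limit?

Taking gyoza plate + shrimp tacos + veggie curry + jerk wings: 39 min used, 502 in profit.
Runner-up gyoza plate + shrimp tacos + veggie curry + lamb kofta tops out at 460.

502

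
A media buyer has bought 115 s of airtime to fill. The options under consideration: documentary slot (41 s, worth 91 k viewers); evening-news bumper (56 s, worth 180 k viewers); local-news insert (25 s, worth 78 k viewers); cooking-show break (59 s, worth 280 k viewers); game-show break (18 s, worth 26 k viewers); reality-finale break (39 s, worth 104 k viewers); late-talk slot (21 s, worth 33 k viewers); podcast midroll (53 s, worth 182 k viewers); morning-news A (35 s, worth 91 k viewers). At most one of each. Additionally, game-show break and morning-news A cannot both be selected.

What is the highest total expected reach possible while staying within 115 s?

462

Ranking by ratio (expected reach/s): cooking-show break 4.75, podcast midroll 3.43, evening-news bumper 3.21, local-news insert 3.12.
The ratio ordering already packs tightly: cooking-show break + podcast midroll, 112 s, 462.
The closest alternative, evening-news bumper + cooking-show break, reaches only 460.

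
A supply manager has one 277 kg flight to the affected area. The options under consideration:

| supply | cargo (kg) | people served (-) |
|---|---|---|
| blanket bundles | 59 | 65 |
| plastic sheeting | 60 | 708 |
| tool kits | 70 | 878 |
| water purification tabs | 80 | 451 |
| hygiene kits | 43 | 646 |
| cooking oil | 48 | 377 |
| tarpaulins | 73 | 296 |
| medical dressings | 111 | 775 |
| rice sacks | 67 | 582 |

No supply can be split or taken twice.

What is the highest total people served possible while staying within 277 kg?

Taking plastic sheeting + tool kits + hygiene kits + rice sacks: 240 kg used, 2814 in people served.

2814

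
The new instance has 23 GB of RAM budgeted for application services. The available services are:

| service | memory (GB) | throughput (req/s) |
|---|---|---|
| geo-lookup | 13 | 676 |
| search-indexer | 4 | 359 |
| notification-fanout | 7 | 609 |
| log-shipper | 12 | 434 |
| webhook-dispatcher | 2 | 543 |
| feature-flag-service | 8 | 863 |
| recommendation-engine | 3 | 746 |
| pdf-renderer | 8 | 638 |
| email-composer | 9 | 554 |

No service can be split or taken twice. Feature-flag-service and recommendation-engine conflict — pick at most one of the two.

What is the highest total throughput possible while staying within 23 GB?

2536

Best packing: notification-fanout + webhook-dispatcher + recommendation-engine + pdf-renderer — 20 GB, 2536 total.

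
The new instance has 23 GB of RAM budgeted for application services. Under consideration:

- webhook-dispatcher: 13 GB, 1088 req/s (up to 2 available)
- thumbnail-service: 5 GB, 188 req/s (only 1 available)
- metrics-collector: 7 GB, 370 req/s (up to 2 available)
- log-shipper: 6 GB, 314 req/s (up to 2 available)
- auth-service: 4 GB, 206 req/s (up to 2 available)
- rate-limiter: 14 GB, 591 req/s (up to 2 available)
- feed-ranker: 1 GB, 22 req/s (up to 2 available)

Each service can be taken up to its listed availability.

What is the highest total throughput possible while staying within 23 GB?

1608

Filling by ratio: webhook-dispatcher + metrics-collector + 2×feed-ranker for 1502, with 1 GB left unused.
The 9 GB tied up in metrics-collector and 2×feed-ranker is better spent on log-shipper + auth-service — total rises to 1608 (23 GB).
Nothing else within 23 GB beats 1608.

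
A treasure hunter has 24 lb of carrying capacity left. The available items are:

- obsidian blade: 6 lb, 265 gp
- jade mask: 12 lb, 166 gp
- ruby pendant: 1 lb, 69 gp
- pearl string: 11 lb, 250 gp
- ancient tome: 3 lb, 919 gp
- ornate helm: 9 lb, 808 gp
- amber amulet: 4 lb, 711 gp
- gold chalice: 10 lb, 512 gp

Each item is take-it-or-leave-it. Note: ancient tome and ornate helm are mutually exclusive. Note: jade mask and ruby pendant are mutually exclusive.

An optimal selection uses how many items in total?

5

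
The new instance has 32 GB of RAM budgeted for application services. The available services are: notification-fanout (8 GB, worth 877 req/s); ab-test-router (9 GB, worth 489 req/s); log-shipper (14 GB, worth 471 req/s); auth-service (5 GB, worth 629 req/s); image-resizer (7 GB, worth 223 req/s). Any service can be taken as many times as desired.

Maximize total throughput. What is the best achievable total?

3774

6×auth-service uses 30 of the 32 GB and totals 3774.
Nothing else within 32 GB beats 3774.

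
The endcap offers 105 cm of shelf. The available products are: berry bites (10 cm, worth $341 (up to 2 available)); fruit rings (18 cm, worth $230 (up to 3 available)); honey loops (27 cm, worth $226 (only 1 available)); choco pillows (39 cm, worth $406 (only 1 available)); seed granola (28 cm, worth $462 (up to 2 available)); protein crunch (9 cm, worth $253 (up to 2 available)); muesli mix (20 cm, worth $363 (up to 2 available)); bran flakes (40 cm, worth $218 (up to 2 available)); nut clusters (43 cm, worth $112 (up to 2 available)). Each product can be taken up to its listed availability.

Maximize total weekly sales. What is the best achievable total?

2243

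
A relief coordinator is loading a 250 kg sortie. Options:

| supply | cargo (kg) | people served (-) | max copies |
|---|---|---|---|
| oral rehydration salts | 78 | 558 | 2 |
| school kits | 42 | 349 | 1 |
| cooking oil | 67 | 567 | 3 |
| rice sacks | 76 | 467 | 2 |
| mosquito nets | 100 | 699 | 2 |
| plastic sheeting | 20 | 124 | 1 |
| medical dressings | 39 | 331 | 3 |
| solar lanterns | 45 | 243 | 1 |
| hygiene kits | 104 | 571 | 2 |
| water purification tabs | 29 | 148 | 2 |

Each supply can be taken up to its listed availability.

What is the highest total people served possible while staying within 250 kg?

2050

The ratio heuristic lands on school kits + cooking oil + plastic sheeting + 3×medical dressings (2033) but leaves 4 kg idle.
Replace plastic sheeting and 3×medical dressings with 2×cooking oil: the trade gains 17 net, giving 2050 at 243 kg.
No other feasible combination exceeds 2050.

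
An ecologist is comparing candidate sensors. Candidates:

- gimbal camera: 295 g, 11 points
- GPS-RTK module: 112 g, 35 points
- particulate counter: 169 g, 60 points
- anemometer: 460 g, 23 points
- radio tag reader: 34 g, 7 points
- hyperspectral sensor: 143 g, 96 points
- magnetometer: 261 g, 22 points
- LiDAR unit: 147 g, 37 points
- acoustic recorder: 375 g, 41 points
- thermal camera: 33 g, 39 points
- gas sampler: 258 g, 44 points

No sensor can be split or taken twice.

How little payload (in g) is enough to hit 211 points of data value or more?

457

Look for the lowest-payload combination reaching 211.
GPS-RTK module + particulate counter + hyperspectral sensor + thermal camera: 230 data value at 457 g.
No combination under 457 g hits 211.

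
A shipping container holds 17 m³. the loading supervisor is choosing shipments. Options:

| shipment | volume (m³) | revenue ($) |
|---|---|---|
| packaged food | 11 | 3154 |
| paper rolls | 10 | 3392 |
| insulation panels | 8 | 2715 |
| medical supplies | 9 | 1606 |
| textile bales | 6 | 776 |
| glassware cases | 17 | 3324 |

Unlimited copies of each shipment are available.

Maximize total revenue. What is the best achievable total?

Density check — insulation panels 339.38, paper rolls 339.20, packaged food 286.73 are the best per m³.
Taking 2×insulation panels: 16 m³ used, 5430 in revenue.
Nothing else within 17 m³ beats 5430.

5430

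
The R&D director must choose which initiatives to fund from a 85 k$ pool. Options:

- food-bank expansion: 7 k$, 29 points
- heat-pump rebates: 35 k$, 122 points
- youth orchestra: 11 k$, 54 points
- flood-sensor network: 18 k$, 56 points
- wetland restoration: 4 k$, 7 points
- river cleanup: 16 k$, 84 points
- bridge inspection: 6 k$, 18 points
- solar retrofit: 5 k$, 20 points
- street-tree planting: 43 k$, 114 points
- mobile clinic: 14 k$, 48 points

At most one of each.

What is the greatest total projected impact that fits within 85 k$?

337

Taking the top-ratio projects first gives food-bank expansion + heat-pump rebates + youth orchestra + wetland restoration + river cleanup + bridge inspection + solar retrofit for 334 (84 k$).
Replace wetland restoration and bridge inspection and solar retrofit with mobile clinic: the trade gains 3 net, giving 337 at 83 k$.
Runner-up heat-pump rebates + youth orchestra + flood-sensor network + river cleanup + solar retrofit tops out at 336.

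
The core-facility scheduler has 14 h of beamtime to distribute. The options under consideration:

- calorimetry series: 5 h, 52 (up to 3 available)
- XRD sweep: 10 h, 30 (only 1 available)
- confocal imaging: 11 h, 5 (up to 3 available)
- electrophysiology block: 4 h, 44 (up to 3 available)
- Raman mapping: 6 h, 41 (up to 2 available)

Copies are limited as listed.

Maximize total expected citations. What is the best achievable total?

148

A density-first pass picks 3×electrophysiology block — 132 at 12 h.
Replace 2×electrophysiology block with 2×calorimetry series: the trade gains 16 net, giving 148 at 14 h.
That's the maximum — no swap from here does better than 148.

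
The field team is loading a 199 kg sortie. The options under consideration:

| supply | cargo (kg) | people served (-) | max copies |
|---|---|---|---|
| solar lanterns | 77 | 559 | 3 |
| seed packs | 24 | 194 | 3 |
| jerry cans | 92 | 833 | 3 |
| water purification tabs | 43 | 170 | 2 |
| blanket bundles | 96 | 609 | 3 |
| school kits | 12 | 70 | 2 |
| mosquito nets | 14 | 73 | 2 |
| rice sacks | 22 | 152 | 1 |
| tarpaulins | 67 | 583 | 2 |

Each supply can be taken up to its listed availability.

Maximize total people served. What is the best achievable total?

1739

Filling by ratio: 2×jerry cans + school kits for 1736, with 3 kg left unused.
Replace school kits with mosquito nets: the trade gains 3 net, giving 1739 at 198 kg.
The spare 1 kg is too small for any remaining supply, and no exchange beats 1739.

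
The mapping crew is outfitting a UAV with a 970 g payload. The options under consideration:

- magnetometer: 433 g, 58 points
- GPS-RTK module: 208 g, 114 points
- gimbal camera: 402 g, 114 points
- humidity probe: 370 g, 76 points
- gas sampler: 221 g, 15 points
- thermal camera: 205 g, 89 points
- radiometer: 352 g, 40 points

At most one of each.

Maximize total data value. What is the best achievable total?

317

Taking GPS-RTK module + gimbal camera + thermal camera: 815 g used, 317 in data value.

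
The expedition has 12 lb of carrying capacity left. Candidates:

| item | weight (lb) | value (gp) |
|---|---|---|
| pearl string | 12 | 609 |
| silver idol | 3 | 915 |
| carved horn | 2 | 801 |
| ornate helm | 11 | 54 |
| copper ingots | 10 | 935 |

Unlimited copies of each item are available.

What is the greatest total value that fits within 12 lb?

4806

Taking 6×carved horn: 12 lb used, 4806 in value.
That's the maximum — no swap from here does better than 4806.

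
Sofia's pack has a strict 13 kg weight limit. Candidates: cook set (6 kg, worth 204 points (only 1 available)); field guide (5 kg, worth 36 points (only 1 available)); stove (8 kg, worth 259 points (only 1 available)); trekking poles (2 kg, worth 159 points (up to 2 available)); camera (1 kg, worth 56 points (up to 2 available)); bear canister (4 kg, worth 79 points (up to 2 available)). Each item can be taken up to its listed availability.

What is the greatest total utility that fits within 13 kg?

634

The ratio ordering already packs tightly: cook set + 2×trekking poles + 2×camera, 12 kg, 634.
The spare 1 kg is too small for any remaining item, and no exchange beats 634.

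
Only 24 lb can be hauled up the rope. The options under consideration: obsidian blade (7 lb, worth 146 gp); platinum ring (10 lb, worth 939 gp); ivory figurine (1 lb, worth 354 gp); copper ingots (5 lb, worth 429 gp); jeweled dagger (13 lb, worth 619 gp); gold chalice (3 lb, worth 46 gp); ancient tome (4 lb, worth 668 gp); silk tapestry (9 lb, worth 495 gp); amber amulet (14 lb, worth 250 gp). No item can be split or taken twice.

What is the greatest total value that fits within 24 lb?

2456

Ranking by ratio (value/lb): ivory figurine 354.00, ancient tome 167.00, platinum ring 93.90, copper ingots 85.80.
Greedy by ratio would take platinum ring + ivory figurine + copper ingots + gold chalice + ancient tome: 23 lb used, total 2436.
Dropping copper ingots and gold chalice frees 8 lb; slotting in silk tapestry (9 lb) lifts the total to 2456 at 24 lb.
No other feasible combination exceeds 2456.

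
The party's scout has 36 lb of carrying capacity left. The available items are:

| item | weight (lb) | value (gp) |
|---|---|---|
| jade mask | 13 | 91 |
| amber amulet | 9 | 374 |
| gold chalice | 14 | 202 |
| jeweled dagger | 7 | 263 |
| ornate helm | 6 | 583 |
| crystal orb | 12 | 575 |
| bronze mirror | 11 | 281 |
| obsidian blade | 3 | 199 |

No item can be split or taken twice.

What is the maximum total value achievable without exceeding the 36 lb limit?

By value per lb: ornate helm 97.17, obsidian blade 66.33, crystal orb 47.92 lead.
Filling by ratio: amber amulet + ornate helm + crystal orb + obsidian blade for 1731, with 6 lb left unused.
Replace obsidian blade with jeweled dagger: the trade gains 64 net, giving 1795 at 34 lb.
Every other selection either busts 36 lb or fails to beat 1795.

1795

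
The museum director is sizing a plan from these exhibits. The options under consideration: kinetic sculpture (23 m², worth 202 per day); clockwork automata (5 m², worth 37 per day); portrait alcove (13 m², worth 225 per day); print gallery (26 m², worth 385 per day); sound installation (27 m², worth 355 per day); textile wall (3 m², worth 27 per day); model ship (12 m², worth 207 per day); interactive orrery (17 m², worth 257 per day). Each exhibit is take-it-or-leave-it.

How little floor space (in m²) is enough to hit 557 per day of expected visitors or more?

Need the lightest bundle worth ≥ 557.
print gallery + model ship: 592 expected visitors at 38 m².
Below 38 m² the best achievable stays under 557.

38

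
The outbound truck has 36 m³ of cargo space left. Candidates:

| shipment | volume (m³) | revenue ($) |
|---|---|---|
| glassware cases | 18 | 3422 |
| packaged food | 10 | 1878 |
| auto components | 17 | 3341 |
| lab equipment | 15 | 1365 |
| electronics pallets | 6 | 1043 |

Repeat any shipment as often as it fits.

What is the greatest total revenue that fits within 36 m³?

Greedy by ratio would take 2×auto components: 34 m³ used, total 6682.
Dropping 2×auto components frees 34 m³; slotting in 2×glassware cases (36 m³) lifts the total to 6844 at 36 m³.
No other feasible combination exceeds 6844.

6844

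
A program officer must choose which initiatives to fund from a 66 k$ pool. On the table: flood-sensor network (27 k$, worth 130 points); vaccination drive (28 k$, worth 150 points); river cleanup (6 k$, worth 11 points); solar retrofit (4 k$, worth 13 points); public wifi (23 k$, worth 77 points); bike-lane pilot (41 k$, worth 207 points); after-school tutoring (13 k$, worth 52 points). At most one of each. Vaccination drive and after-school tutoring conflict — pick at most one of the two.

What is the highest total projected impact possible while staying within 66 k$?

304

The ratio ordering already packs tightly: flood-sensor network + vaccination drive + river cleanup + solar retrofit, 65 k$, 304.
The closest alternative, flood-sensor network + vaccination drive + solar retrofit, reaches only 293.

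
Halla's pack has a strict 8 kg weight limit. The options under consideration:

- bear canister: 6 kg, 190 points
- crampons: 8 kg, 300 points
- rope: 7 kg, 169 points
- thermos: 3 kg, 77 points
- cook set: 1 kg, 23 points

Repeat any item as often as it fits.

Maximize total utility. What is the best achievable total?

Crampons uses 8 of the 8 kg and totals 300.
No other feasible combination exceeds 300.

300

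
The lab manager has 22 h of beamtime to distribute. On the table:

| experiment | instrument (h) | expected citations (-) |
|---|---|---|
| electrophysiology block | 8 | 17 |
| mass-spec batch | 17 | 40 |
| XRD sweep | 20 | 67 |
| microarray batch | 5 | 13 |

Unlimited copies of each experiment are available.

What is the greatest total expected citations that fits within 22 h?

67

Ranking by ratio (expected citations/h): XRD sweep 3.35, microarray batch 2.60, mass-spec batch 2.35.
The ratio ordering already packs tightly: XRD sweep, 20 h, 67.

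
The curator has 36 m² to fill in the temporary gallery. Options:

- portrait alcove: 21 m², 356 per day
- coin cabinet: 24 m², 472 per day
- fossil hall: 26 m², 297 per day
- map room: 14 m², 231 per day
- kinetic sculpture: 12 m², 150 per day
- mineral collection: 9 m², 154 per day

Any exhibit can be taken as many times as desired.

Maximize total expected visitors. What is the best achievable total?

The ratio ordering already packs tightly: coin cabinet + mineral collection, 33 m², 626.
No other feasible combination exceeds 626.

626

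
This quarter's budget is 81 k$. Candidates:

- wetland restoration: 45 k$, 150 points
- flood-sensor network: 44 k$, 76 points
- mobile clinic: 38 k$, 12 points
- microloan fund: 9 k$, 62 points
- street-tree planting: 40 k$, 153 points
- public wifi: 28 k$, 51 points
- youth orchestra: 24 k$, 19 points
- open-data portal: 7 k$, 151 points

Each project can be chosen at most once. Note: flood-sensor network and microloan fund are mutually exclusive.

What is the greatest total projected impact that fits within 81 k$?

385

The ratio ordering already packs tightly: microloan fund + street-tree planting + youth orchestra + open-data portal, 80 k$, 385.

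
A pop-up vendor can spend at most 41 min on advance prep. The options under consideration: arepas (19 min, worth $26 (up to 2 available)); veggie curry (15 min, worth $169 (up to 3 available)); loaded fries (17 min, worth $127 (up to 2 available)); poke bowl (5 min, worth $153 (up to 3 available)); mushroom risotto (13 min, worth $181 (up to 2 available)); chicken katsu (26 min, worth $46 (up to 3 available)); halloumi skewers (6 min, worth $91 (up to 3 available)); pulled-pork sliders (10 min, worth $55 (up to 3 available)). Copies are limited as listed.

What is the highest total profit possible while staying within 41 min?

822

Greedy by ratio would take 3×poke bowl + 3×halloumi skewers: 33 min used, total 732.
Replace halloumi skewers with mushroom risotto: the trade gains 90 net, giving 822 at 40 min.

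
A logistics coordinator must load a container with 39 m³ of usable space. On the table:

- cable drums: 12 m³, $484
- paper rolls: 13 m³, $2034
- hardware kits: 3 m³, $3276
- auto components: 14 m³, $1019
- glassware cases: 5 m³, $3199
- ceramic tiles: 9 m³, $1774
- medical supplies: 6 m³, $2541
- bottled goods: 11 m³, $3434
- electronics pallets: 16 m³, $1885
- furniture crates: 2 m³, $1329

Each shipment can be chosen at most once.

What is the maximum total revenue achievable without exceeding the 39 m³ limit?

Ranking by ratio (revenue/m³): hardware kits 1092.00, furniture crates 664.50, glassware cases 639.80, medical supplies 423.50.
Taking hardware kits + glassware cases + ceramic tiles + medical supplies + bottled goods + furniture crates: 36 m³ used, 15553 in revenue.
Runner-up paper rolls + hardware kits + glassware cases + medical supplies + bottled goods tops out at 14484.

15553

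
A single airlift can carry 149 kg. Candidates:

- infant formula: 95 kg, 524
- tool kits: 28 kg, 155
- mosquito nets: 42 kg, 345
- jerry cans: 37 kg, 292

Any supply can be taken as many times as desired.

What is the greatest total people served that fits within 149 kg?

1168

Ranking by ratio (people served/kg): mosquito nets 8.21, jerry cans 7.89, tool kits 5.54.
Greedy by ratio would take 3×mosquito nets: 126 kg used, total 1035.
Replace 3×mosquito nets with 4×jerry cans: the trade gains 133 net, giving 1168 at 148 kg.
The spare 1 kg is too small for any remaining supply, and no exchange beats 1168.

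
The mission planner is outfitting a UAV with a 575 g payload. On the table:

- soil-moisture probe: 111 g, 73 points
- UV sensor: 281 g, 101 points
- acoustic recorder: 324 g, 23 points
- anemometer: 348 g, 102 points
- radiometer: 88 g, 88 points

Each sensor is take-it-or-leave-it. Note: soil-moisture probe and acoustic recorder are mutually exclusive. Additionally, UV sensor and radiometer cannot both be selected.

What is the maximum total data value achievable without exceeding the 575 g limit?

By data value per g: radiometer 1.00, soil-moisture probe 0.66, UV sensor 0.36, anemometer 0.29 lead.
Best packing: soil-moisture probe + anemometer + radiometer — 547 g, 263 total.

263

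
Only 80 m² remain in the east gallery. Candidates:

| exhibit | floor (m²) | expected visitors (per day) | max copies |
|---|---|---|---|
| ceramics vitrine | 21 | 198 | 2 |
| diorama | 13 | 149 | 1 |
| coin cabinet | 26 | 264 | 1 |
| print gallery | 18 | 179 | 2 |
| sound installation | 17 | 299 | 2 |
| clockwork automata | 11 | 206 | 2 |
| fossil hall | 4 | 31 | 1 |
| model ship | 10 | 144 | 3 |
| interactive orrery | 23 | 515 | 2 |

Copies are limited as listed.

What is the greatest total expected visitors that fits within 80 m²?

Density check — interactive orrery 22.39, clockwork automata 18.73, sound installation 17.59 are the best per m².
Taking the top-ratio exhibits first gives 2×clockwork automata + model ship + 2×interactive orrery for 1586 (78 m²).
Replace 2×clockwork automata and model ship with 2×sound installation: the trade gains 42 net, giving 1628 at 80 m².
No other feasible combination exceeds 1628.

1628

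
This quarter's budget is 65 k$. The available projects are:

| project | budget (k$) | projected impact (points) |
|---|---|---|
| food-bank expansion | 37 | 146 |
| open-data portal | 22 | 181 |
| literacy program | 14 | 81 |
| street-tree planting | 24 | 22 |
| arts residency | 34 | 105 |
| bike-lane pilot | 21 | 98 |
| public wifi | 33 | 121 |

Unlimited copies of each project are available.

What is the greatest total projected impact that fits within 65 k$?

460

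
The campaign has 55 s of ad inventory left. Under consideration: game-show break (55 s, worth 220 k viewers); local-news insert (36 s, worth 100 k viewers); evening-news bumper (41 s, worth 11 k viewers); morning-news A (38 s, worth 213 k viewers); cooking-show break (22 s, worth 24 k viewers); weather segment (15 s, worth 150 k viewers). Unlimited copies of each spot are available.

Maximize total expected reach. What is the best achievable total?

450

Ranking by ratio (expected reach/s): weather segment 10.00, morning-news A 5.61, game-show break 4.00, local-news insert 2.78.
The ratio ordering already packs tightly: 3×weather segment, 45 s, 450.
No other feasible combination exceeds 450.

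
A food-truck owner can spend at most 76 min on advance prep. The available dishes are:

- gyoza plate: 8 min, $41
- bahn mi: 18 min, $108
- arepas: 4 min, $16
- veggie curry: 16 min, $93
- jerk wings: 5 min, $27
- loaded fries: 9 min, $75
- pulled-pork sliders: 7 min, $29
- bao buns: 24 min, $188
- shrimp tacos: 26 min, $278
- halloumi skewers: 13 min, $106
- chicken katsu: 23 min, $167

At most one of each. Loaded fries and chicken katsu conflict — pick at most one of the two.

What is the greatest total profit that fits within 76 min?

663

Density check — shrimp tacos 10.69, loaded fries 8.33, halloumi skewers 8.15, bao buns 7.83 are the best per min.
Taking arepas + loaded fries + bao buns + shrimp tacos + halloumi skewers: 76 min used, 663 in profit.
An exhaustive check of the 2048 subsets confirms 663.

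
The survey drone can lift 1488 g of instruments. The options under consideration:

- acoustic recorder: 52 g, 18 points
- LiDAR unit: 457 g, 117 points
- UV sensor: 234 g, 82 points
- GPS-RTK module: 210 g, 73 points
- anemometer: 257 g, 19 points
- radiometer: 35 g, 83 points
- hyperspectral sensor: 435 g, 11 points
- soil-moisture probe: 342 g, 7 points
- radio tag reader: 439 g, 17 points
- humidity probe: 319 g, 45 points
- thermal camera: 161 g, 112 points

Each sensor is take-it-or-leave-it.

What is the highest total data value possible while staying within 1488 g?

530

By data value per g: radiometer 2.37, thermal camera 0.70, UV sensor 0.35, GPS-RTK module 0.35 lead.
The ratio ordering already packs tightly: acoustic recorder + LiDAR unit + UV sensor + GPS-RTK module + radiometer + humidity probe + thermal camera, 1468 g, 530.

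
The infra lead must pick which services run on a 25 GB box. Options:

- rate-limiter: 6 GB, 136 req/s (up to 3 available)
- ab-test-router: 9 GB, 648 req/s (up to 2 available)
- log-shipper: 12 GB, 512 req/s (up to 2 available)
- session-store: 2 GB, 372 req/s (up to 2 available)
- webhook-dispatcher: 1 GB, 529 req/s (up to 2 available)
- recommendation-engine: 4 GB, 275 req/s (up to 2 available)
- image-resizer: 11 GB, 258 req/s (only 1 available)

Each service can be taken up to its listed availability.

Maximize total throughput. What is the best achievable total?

The ratio ordering already packs tightly: 2×ab-test-router + 2×session-store + 2×webhook-dispatcher, 24 GB, 3098.
No other feasible combination exceeds 3098.

3098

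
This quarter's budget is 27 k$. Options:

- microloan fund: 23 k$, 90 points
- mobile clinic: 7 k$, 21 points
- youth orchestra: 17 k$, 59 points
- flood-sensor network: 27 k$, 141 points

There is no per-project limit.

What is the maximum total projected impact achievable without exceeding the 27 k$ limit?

141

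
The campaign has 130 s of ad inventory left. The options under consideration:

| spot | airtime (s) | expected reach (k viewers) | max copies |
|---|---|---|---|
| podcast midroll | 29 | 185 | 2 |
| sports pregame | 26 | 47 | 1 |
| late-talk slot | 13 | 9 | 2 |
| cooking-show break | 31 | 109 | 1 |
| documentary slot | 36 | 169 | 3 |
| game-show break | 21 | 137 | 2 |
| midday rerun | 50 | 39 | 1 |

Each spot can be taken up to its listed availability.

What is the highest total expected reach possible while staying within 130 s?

708

Filling by ratio: 2×podcast midroll + sports pregame + 2×game-show break for 691, with 4 s left unused.
Replace sports pregame and 2×game-show break with 2×documentary slot: the trade gains 17 net, giving 708 at 130 s.
No other feasible combination exceeds 708.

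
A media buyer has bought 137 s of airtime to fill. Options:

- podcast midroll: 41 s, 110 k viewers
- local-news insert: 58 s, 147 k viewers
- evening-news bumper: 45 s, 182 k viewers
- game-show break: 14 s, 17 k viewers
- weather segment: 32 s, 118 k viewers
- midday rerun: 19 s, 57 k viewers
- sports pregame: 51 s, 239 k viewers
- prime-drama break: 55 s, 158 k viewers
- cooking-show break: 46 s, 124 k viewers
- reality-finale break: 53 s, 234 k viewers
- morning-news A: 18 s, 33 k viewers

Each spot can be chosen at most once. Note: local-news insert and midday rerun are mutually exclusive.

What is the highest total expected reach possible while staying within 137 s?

591

The ratio ordering already packs tightly: weather segment + sports pregame + reality-finale break, 136 s, 591.
The closest alternative, game-show break + midday rerun + sports pregame + reality-finale break, reaches only 547.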